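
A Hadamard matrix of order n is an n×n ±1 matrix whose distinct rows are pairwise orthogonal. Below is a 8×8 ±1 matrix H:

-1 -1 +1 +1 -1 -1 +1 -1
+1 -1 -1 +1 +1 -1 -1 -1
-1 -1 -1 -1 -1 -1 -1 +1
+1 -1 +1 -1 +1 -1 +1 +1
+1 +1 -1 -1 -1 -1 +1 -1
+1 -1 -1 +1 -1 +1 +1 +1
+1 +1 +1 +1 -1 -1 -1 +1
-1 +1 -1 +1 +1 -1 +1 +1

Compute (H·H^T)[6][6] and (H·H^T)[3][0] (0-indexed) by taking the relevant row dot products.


Row 0 of H: [-1, -1, 1, 1, -1, -1, 1, -1].
Row 3 of H: [1, -1, 1, -1, 1, -1, 1, 1].
Row 6 of H: [1, 1, 1, 1, -1, -1, -1, 1].
(H·H^T)[6][6] = Σ_j H[6][j]·H[6][j] = (1)² + (1)² + (1)² + (1)² + (-1)² + (-1)² + (-1)² + (1)² = 1 + 1 + 1 + 1 + 1 + 1 + 1 + 1 = 8.
(H·H^T)[3][0] = Σ_j H[3][j]·H[0][j] = (1)·(-1) + (-1)·(-1) + (1)·(1) + (-1)·(1) + (1)·(-1) + (-1)·(-1) + (1)·(1) + (1)·(-1) = -1 + 1 + 1 + -1 + -1 + 1 + 1 + -1 = 0.
So rows 3 and 0 are orthogonal; the diagonal entry equals n = 8.

(6,6) entry = 8; (3,0) entry = 0.


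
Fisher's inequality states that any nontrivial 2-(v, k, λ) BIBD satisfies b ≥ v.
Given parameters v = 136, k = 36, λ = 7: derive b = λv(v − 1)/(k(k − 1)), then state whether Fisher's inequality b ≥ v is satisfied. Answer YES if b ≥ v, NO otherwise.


r = λ(v − 1)/(k − 1) = 7·135/35 = 27.
b = vr/k = 136·27/36 = 102.
Fisher's inequality: b ≥ v ⇔ 102 ≥ 136? NO.

NO


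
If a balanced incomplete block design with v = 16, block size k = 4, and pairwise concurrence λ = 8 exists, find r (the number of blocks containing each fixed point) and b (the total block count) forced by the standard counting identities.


Any 2-(v, k, λ) BIBD satisfies two necessary conditions:
  (i)  Each point sits in r blocks, and counting incidences through any fixed point gives r(k − 1) = λ(v − 1), so r = λ(v − 1)/(k − 1).
  (ii) Total incidences bk = vr, so b = vr/k.
Step 1: r = λ(v − 1)/(k − 1) = 8·(16 − 1)/(4 − 1) = 8·15/3 = 120/3 = 40.
Step 2: b = vr/k = 16·40/4 = 640/4 = 160.
Check integrality: r = 40 ∈ Z ✓, b = 160 ∈ Z ✓.
(These identities are necessary conditions: they determine r and b for any design with these parameters, but do not by themselves prove that one exists.)

r = 40, b = 160.


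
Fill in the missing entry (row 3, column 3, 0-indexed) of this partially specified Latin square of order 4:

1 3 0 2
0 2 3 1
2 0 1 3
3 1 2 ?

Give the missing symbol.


Row 3 contains symbols [1, 2, 3] — missing [0].
Column 3 contains symbols [1, 2, 3] — missing [0].
The missing symbol must appear in both missing sets; intersection = [0].
Therefore the hidden value is 0.

Missing value = 0.


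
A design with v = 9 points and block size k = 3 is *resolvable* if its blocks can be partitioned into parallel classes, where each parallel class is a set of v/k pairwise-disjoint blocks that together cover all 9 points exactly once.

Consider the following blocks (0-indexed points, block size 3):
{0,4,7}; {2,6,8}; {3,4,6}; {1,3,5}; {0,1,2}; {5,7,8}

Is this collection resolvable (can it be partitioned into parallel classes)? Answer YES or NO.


v = 9, block size k = 3, number of blocks = 6.
For resolvability, blocks must partition into parallel classes of size v/k = 3.
Total blocks must therefore be a multiple of 3: 6 = 3·2 + 0 ⇒ divisible ✓.
Greedy packing gives 2 candidate class(es). Each should be a full parallel class (size 3, covers all 9 points).
  Class 1 (3 blocks): {0,4,7}; {2,6,8}; {1,3,5}. Points covered: [0, 1, 2, 3, 4, 5, 6, 7, 8].
  Class 2 (3 blocks): {3,4,6}; {0,1,2}; {5,7,8}. Points covered: [0, 1, 2, 3, 4, 5, 6, 7, 8].
All classes full (size 3)? YES. All classes cover every point? YES.
Resolvable? YES.

YES


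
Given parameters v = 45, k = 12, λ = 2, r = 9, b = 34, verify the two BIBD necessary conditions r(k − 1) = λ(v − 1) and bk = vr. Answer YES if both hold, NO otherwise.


Condition (i): r(k − 1) = 9·11 = 99; λ(v − 1) = 2·44 = 88. Match? NO.
Condition (ii): bk = 34·12 = 408; vr = 45·9 = 405. Match? NO.
Both conditions hold? NO.

NO


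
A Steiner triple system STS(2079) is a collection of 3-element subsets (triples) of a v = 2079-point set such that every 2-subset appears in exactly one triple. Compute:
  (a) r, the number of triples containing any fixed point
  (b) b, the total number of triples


An STS(v) is a 2-(v, 3, 1) BIBD: block size k = 3, λ = 1.
Replication: r(k − 1) = λ(v − 1) ⇒ r·2 = 2079 − 1 = 2078 ⇒ r = 1039.
Block count: bk = vr ⇒ b·3 = 2079·1039 = 2160081 ⇒ b = 720027.
(Check via b = v(v − 1)/6 = 2079·2078/6 = 4320162/6 = 720027.)

r = 1039, b = 720027.


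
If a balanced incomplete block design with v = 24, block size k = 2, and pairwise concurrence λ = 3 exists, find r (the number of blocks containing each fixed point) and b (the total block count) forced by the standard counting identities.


Any 2-(v, k, λ) BIBD satisfies two necessary conditions:
  (i)  Each point sits in r blocks, and counting incidences through any fixed point gives r(k − 1) = λ(v − 1), so r = λ(v − 1)/(k − 1).
  (ii) Total incidences bk = vr, so b = vr/k.
Step 1: r = λ(v − 1)/(k − 1) = 3·(24 − 1)/(2 − 1) = 3·23/1 = 69/1 = 69.
Step 2: b = vr/k = 24·69/2 = 1656/2 = 828.
Check integrality: r = 69 ∈ Z ✓, b = 828 ∈ Z ✓.
(These identities are necessary conditions: they determine r and b for any design with these parameters, but do not by themselves prove that one exists.)

r = 69, b = 828.


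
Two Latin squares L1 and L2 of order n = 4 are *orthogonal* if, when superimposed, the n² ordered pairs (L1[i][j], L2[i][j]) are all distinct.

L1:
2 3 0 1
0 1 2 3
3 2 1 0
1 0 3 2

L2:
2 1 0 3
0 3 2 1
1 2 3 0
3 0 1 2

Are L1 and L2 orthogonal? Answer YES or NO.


Form the n² = 16 superimposed pairs (L1[i][j], L2[i][j]), row by row (rows and columns indexed from 0):
row 0: (2,2) (3,1) (0,0) (1,3)
row 1: (0,0) (1,3) (2,2) (3,1)
row 2: (3,1) (2,2) (1,3) (0,0)
row 3: (1,3) (0,0) (3,1) (2,2)
Orthogonality requires all 16 pairs distinct.
But the pair (0,0) repeats: cell (0,2) has L1 = 0, L2 = 0, and cell (1,0) has L1 = 0, L2 = 0.
A repeated pair means some other pair never occurs (only 4 distinct pairs out of 16), so the squares are not orthogonal.
Conclusion: NO.

NO


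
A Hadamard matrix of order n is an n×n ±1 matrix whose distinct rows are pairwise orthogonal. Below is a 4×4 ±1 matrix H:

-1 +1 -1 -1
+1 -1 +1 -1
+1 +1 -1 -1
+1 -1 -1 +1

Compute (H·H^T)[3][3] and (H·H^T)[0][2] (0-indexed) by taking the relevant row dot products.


Row 0 of H: [-1, 1, -1, -1].
Row 2 of H: [1, 1, -1, -1].
Row 3 of H: [1, -1, -1, 1].
(H·H^T)[3][3] = Σ_j H[3][j]·H[3][j] = (1)² + (-1)² + (-1)² + (1)² = 1 + 1 + 1 + 1 = 4.
(H·H^T)[0][2] = Σ_j H[0][j]·H[2][j] = (-1)·(1) + (1)·(1) + (-1)·(-1) + (-1)·(-1) = -1 + 1 + 1 + 1 = 2.
Rows 0 and 2 are not orthogonal (dot product = 2 ≠ 0), so H is not a Hadamard matrix.

(3,3) entry = 4; (0,2) entry = 2.


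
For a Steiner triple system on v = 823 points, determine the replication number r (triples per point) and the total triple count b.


An STS(v) is a 2-(v, 3, 1) BIBD: block size k = 3, λ = 1.
Replication: r(k − 1) = λ(v − 1) ⇒ r·2 = 823 − 1 = 822 ⇒ r = 411.
Block count: b = v(v − 1)/6 = 823·822/6 = 676506/6 = 112751.
(Check via bk = vr: 112751·3 = 338253 = 823·411 = 338253 ✓.)

r = 411, b = 112751.


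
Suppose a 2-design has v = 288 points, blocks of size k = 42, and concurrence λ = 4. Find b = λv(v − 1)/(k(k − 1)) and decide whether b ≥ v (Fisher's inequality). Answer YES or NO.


r = λ(v − 1)/(k − 1) = 4·287/41 = 28.
b = vr/k = 288·28/42 = 192.
Fisher's inequality: b ≥ v ⇔ 192 ≥ 288? NO.

NO


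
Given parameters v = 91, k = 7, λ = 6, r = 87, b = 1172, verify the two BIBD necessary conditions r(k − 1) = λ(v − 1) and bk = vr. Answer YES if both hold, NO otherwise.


Condition (i): r(k − 1) = 87·6 = 522; λ(v − 1) = 6·90 = 540. Match? NO.
Condition (ii): bk = 1172·7 = 8204; vr = 91·87 = 7917. Match? NO.
Both conditions hold? NO.

NO


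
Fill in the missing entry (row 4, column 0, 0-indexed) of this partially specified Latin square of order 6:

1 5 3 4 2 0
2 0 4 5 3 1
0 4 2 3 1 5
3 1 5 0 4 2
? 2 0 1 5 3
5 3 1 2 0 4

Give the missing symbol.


Row 4 contains symbols [0, 1, 2, 3, 5] — missing [4].
Column 0 contains symbols [0, 1, 2, 3, 5] — missing [4].
The missing symbol must appear in both missing sets; intersection = [4].
Therefore the hidden value is 4.

Missing value = 4.


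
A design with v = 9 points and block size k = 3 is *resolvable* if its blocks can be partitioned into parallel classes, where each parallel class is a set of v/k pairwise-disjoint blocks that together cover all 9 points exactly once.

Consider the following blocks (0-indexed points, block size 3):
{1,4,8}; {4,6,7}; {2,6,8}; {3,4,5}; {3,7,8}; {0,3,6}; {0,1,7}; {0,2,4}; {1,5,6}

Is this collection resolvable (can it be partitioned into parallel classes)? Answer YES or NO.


v = 9, block size k = 3, number of blocks = 9.
For resolvability, blocks must partition into parallel classes of size v/k = 3.
Total blocks must therefore be a multiple of 3: 9 = 3·3 + 0 ⇒ divisible ✓.
Consider block {1,4,8}. The only other block(s) in the collection disjoint from it are {0,3,6} — just 1 block(s). Any parallel class containing {1,4,8} would need 2 other blocks each disjoint from it, so no parallel class of size 3 can contain {1,4,8}.
Since every block must belong to some parallel class in a resolution, the collection cannot be partitioned into parallel classes.
Resolvable? NO.

NO


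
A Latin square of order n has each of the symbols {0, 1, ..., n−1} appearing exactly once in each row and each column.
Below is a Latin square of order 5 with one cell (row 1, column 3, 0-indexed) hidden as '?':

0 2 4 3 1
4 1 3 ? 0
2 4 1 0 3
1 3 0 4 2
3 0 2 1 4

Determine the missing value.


Row 1 contains symbols [0, 1, 3, 4] — missing [2].
Column 3 contains symbols [0, 1, 3, 4] — missing [2].
The missing symbol must appear in both missing sets; intersection = [2].
Therefore the hidden value is 2.

Missing value = 2.


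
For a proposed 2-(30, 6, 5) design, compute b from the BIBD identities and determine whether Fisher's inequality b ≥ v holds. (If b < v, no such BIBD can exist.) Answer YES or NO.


b = λv(v − 1)/(k(k − 1)) = 5·30·29/(6·5) = 4350/30 = 145.
Compare with v = 30: b ≥ v, so Fisher's inequality holds.

YES


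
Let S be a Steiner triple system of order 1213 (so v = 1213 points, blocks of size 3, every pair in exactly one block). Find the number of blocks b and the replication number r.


An STS(v) is a 2-(v, 3, 1) BIBD: block size k = 3, λ = 1.
Replication: r(k − 1) = λ(v − 1) ⇒ r·2 = 1213 − 1 = 1212 ⇒ r = 606.
Block count: bk = vr ⇒ b·3 = 1213·606 = 735078 ⇒ b = 245026.
(Check via b = v(v − 1)/6 = 1213·1212/6 = 1470156/6 = 245026.)

r = 606, b = 245026.


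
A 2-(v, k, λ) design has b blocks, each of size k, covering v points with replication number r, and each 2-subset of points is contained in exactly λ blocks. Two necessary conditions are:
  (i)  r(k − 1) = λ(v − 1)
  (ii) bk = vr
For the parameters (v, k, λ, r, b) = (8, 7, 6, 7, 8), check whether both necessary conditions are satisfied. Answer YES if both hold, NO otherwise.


Condition (i): r(k − 1) = 7·6 = 42; λ(v − 1) = 6·7 = 42. Match? YES.
Condition (ii): bk = 8·7 = 56; vr = 8·7 = 56. Match? YES.
Both conditions hold? YES.

YES


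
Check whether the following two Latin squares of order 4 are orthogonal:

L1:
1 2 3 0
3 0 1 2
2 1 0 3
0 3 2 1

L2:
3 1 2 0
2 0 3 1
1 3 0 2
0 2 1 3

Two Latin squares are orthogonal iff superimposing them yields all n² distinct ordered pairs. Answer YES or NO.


Form the n² = 16 superimposed pairs (L1[i][j], L2[i][j]), row by row (rows and columns indexed from 0):
row 0: (1,3) (2,1) (3,2) (0,0)
row 1: (3,2) (0,0) (1,3) (2,1)
row 2: (2,1) (1,3) (0,0) (3,2)
row 3: (0,0) (3,2) (2,1) (1,3)
Orthogonality requires all 16 pairs distinct.
But the pair (3,2) repeats: cell (0,2) has L1 = 3, L2 = 2, and cell (1,0) has L1 = 3, L2 = 2.
A repeated pair means some other pair never occurs (only 4 distinct pairs out of 16), so the squares are not orthogonal.
Conclusion: NO.

NO


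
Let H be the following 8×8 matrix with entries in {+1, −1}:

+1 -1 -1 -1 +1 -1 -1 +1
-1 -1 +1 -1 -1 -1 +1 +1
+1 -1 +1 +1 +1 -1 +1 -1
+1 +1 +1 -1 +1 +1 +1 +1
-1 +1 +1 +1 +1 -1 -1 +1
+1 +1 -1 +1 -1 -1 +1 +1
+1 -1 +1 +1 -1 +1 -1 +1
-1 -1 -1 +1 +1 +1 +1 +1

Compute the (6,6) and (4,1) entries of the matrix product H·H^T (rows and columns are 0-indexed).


Row 1 of H: [-1, -1, 1, -1, -1, -1, 1, 1].
Row 4 of H: [-1, 1, 1, 1, 1, -1, -1, 1].
Row 6 of H: [1, -1, 1, 1, -1, 1, -1, 1].
(H·H^T)[6][6] = Σ_j H[6][j]·H[6][j] = (1)² + (-1)² + (1)² + (1)² + (-1)² + (1)² + (-1)² + (1)² = 1 + 1 + 1 + 1 + 1 + 1 + 1 + 1 = 8.
(H·H^T)[4][1] = Σ_j H[4][j]·H[1][j] = (-1)·(-1) + (1)·(-1) + (1)·(1) + (1)·(-1) + (1)·(-1) + (-1)·(-1) + (-1)·(1) + (1)·(1) = 1 + -1 + 1 + -1 + -1 + 1 + -1 + 1 = 0.
So rows 4 and 1 are orthogonal; the diagonal entry equals n = 8.

(6,6) entry = 8; (4,1) entry = 0.


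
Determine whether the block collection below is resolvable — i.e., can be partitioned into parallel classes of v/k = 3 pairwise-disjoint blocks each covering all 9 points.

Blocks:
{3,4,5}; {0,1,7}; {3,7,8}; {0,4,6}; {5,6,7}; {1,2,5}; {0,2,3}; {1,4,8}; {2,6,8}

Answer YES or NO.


v = 9, block size k = 3, number of blocks = 9.
For resolvability, blocks must partition into parallel classes of size v/k = 3.
Total blocks must therefore be a multiple of 3: 9 = 3·3 + 0 ⇒ divisible ✓.
Greedy packing gives 3 candidate class(es). Each should be a full parallel class (size 3, covers all 9 points).
  Class 1 (3 blocks): {3,4,5}; {0,1,7}; {2,6,8}. Points covered: [0, 1, 2, 3, 4, 5, 6, 7, 8].
  Class 2 (3 blocks): {3,7,8}; {0,4,6}; {1,2,5}. Points covered: [0, 1, 2, 3, 4, 5, 6, 7, 8].
  Class 3 (3 blocks): {5,6,7}; {0,2,3}; {1,4,8}. Points covered: [0, 1, 2, 3, 4, 5, 6, 7, 8].
All classes full (size 3)? YES. All classes cover every point? YES.
Resolvable? YES.

YES


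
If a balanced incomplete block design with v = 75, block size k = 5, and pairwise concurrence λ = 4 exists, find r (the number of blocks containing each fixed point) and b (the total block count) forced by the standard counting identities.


Any 2-(v, k, λ) BIBD satisfies two necessary conditions:
  (i)  Each point sits in r blocks, and counting incidences through any fixed point gives r(k − 1) = λ(v − 1), so r = λ(v − 1)/(k − 1).
  (ii) Total incidences bk = vr, so b = vr/k.
Step 1: r = λ(v − 1)/(k − 1) = 4·(75 − 1)/(5 − 1) = 4·74/4 = 296/4 = 74.
Step 2: b = vr/k = 75·74/5 = 5550/5 = 1110.
Check integrality: r = 74 ∈ Z ✓, b = 1110 ∈ Z ✓.
(These identities are necessary conditions: they determine r and b for any design with these parameters, but do not by themselves prove that one exists.)

r = 74, b = 1110.


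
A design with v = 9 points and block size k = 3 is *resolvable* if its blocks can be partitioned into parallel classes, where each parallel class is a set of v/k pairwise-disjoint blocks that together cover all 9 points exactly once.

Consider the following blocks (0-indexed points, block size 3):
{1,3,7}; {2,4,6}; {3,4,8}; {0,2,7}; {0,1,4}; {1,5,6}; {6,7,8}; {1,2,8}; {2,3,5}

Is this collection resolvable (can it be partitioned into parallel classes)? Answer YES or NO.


v = 9, block size k = 3, number of blocks = 9.
For resolvability, blocks must partition into parallel classes of size v/k = 3.
Total blocks must therefore be a multiple of 3: 9 = 3·3 + 0 ⇒ divisible ✓.
Consider block {1,3,7}. The only other block(s) in the collection disjoint from it are {2,4,6} — just 1 block(s). Any parallel class containing {1,3,7} would need 2 other blocks each disjoint from it, so no parallel class of size 3 can contain {1,3,7}.
Since every block must belong to some parallel class in a resolution, the collection cannot be partitioned into parallel classes.
Resolvable? NO.

NO


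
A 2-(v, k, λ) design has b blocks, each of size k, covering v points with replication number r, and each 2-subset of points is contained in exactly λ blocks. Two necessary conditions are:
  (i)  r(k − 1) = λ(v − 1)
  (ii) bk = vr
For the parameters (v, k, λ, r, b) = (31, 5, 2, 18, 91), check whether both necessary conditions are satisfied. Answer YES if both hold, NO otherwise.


Condition (i): r(k − 1) = 18·4 = 72; λ(v − 1) = 2·30 = 60. Match? NO.
Condition (ii): bk = 91·5 = 455; vr = 31·18 = 558. Match? NO.
Both conditions hold? NO.

NO


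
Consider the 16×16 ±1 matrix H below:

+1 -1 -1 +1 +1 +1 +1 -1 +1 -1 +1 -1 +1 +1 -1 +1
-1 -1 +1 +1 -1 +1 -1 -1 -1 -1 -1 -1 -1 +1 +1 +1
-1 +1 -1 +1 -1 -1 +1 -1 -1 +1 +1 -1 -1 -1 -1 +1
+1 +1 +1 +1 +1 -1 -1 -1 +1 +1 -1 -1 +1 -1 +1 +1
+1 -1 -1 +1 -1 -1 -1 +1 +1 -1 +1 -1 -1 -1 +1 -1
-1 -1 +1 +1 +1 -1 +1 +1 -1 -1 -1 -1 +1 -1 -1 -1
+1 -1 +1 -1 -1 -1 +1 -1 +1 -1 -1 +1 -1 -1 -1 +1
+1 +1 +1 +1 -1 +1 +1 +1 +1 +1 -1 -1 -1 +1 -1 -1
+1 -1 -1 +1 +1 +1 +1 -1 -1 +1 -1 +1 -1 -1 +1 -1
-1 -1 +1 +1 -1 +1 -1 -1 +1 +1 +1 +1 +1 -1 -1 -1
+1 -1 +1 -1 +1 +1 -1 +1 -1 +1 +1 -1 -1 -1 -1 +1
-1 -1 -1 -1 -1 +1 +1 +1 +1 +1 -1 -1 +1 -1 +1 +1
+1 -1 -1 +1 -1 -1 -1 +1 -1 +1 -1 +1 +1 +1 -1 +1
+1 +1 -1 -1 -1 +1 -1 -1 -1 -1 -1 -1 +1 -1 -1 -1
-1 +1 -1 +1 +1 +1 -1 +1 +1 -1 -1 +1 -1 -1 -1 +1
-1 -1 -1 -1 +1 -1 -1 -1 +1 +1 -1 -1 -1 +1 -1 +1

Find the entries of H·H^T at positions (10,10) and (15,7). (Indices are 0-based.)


Row 7 of H: [1, 1, 1, 1, -1, 1, 1, 1, 1, 1, -1, -1, -1, 1, -1, -1].
Row 10 of H: [1, -1, 1, -1, 1, 1, -1, 1, -1, 1, 1, -1, -1, -1, -1, 1].
Row 15 of H: [-1, -1, -1, -1, 1, -1, -1, -1, 1, 1, -1, -1, -1, 1, -1, 1].
(H·H^T)[10][10] = Σ_j H[10][j]·H[10][j] = (1)² + (-1)² + (1)² + (-1)² + (1)² + (1)² + (-1)² + (1)² + (-1)² + (1)² + (1)² + (-1)² + (-1)² + (-1)² + (-1)² + (1)² = 1 + 1 + 1 + 1 + 1 + 1 + 1 + 1 + 1 + 1 + 1 + 1 + 1 + 1 + 1 + 1 = 16.
(H·H^T)[15][7] = Σ_j H[15][j]·H[7][j] = (-1)·(1) + (-1)·(1) + (-1)·(1) + (-1)·(1) + (1)·(-1) + (-1)·(1) + (-1)·(1) + (-1)·(1) + (1)·(1) + (1)·(1) + (-1)·(-1) + (-1)·(-1) + (-1)·(-1) + (1)·(1) + (-1)·(-1) + (1)·(-1) = -1 + -1 + -1 + -1 + -1 + -1 + -1 + -1 + 1 + 1 + 1 + 1 + 1 + 1 + 1 + -1 = -2.
Rows 15 and 7 are not orthogonal (dot product = -2 ≠ 0), so H is not a Hadamard matrix.

(10,10) entry = 16; (15,7) entry = -2.


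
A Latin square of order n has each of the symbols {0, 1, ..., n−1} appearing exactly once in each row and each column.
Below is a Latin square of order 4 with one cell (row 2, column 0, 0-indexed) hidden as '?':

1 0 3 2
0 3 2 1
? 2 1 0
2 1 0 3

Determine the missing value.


Row 2 contains symbols [0, 1, 2] — missing [3].
Column 0 contains symbols [0, 1, 2] — missing [3].
The missing symbol must appear in both missing sets; intersection = [3].
Therefore the hidden value is 3.

Missing value = 3.


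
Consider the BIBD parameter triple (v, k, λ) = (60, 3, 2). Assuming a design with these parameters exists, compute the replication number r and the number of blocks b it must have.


Any 2-(v, k, λ) BIBD satisfies two necessary conditions:
  (i)  Each point sits in r blocks, and counting incidences through any fixed point gives r(k − 1) = λ(v − 1), so r = λ(v − 1)/(k − 1).
  (ii) Total incidences bk = vr, so b = vr/k.
Step 1: r = λ(v − 1)/(k − 1) = 2·(60 − 1)/(3 − 1) = 2·59/2 = 118/2 = 59.
Step 2: b = vr/k = 60·59/3 = 3540/3 = 1180.
Check integrality: r = 59 ∈ Z ✓, b = 1180 ∈ Z ✓.
(These identities are necessary conditions: they determine r and b for any design with these parameters, but do not by themselves prove that one exists.)

r = 59, b = 1180.


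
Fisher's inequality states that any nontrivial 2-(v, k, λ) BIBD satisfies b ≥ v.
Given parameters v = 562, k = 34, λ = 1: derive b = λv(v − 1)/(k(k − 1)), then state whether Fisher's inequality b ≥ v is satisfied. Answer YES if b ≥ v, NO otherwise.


b = λv(v − 1)/(k(k − 1)) = 1·562·561/(34·33) = 315282/1122 = 281.
Compare with v = 562: b < v, so Fisher's inequality fails.

NO


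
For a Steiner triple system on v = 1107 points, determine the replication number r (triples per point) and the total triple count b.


An STS(v) is a 2-(v, 3, 1) BIBD: block size k = 3, λ = 1.
Replication: r(k − 1) = λ(v − 1) ⇒ r·2 = 1107 − 1 = 1106 ⇒ r = 553.
Block count: b = v(v − 1)/6 = 1107·1106/6 = 1224342/6 = 204057.
(Check via bk = vr: 204057·3 = 612171 = 1107·553 = 612171 ✓.)

r = 553, b = 204057.


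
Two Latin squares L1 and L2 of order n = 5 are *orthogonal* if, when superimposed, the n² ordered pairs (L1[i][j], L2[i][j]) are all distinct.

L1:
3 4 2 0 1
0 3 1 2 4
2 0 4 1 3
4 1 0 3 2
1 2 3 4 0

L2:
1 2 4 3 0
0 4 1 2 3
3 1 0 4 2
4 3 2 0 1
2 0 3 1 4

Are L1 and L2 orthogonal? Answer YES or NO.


Form the n² = 25 superimposed pairs (L1[i][j], L2[i][j]), row by row (rows and columns indexed from 0):
row 0: (3,1) (4,2) (2,4) (0,3) (1,0)
row 1: (0,0) (3,4) (1,1) (2,2) (4,3)
row 2: (2,3) (0,1) (4,0) (1,4) (3,2)
row 3: (4,4) (1,3) (0,2) (3,0) (2,1)
row 4: (1,2) (2,0) (3,3) (4,1) (0,4)
Orthogonality requires all 25 pairs distinct.
Check by first coordinate: for each symbol s of L1, list the L2 entries in the n cells where L1 = s; they must all differ.
  L1 = 0: L2 entries (in reading order) 3, 0, 1, 2, 4 — all 5 distinct ✓
  L1 = 1: L2 entries (in reading order) 0, 1, 4, 3, 2 — all 5 distinct ✓
  L1 = 2: L2 entries (in reading order) 4, 2, 3, 1, 0 — all 5 distinct ✓
  L1 = 3: L2 entries (in reading order) 1, 4, 2, 0, 3 — all 5 distinct ✓
  L1 = 4: L2 entries (in reading order) 2, 3, 0, 4, 1 — all 5 distinct ✓
Every symbol of L1 meets every symbol of L2 exactly once, so all 25 pairs are distinct (25 of 25).
Conclusion: YES.

YES


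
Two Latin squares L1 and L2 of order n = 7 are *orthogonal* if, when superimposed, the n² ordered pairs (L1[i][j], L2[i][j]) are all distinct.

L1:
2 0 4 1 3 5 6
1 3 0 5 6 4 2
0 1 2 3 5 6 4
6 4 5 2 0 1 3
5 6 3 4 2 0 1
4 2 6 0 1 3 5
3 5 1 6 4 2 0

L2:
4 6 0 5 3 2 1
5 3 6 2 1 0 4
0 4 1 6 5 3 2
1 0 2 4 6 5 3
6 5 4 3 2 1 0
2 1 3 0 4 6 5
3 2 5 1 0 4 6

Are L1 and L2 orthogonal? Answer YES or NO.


Form the n² = 49 superimposed pairs (L1[i][j], L2[i][j]), row by row (rows and columns indexed from 0):
row 0: (2,4) (0,6) (4,0) (1,5) (3,3) (5,2) (6,1)
row 1: (1,5) (3,3) (0,6) (5,2) (6,1) (4,0) (2,4)
row 2: (0,0) (1,4) (2,1) (3,6) (5,5) (6,3) (4,2)
row 3: (6,1) (4,0) (5,2) (2,4) (0,6) (1,5) (3,3)
row 4: (5,6) (6,5) (3,4) (4,3) (2,2) (0,1) (1,0)
row 5: (4,2) (2,1) (6,3) (0,0) (1,4) (3,6) (5,5)
row 6: (3,3) (5,2) (1,5) (6,1) (4,0) (2,4) (0,6)
Orthogonality requires all 49 pairs distinct.
But the pair (1,5) repeats: cell (0,3) has L1 = 1, L2 = 5, and cell (1,0) has L1 = 1, L2 = 5.
A repeated pair means some other pair never occurs (only 21 distinct pairs out of 49), so the squares are not orthogonal.
Conclusion: NO.

NO


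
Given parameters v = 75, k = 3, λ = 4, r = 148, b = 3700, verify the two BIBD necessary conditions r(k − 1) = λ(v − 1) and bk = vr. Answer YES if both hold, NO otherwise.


Condition (i): r(k − 1) = 148·2 = 296; λ(v − 1) = 4·74 = 296. Match? YES.
Condition (ii): bk = 3700·3 = 11100; vr = 75·148 = 11100. Match? YES.
Both conditions hold? YES.

YES


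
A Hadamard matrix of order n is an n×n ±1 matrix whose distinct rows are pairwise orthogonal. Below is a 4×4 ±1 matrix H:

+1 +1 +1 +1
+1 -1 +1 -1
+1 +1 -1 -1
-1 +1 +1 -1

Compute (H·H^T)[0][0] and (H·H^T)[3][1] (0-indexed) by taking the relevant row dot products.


Row 0 of H: [1, 1, 1, 1].
Row 1 of H: [1, -1, 1, -1].
Row 3 of H: [-1, 1, 1, -1].
(H·H^T)[0][0] = Σ_j H[0][j]·H[0][j] = (1)² + (1)² + (1)² + (1)² = 1 + 1 + 1 + 1 = 4.
(H·H^T)[3][1] = Σ_j H[3][j]·H[1][j] = (-1)·(1) + (1)·(-1) + (1)·(1) + (-1)·(-1) = -1 + -1 + 1 + 1 = 0.
So rows 3 and 1 are orthogonal; the diagonal entry equals n = 4.

(0,0) entry = 4; (3,1) entry = 0.


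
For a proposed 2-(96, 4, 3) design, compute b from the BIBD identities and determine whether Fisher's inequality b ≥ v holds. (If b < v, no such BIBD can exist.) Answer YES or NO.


r = λ(v − 1)/(k − 1) = 3·95/3 = 95.
b = vr/k = 96·95/4 = 2280.
Fisher's inequality: b ≥ v ⇔ 2280 ≥ 96? YES.

YES


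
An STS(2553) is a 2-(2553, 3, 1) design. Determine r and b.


An STS(v) is a 2-(v, 3, 1) BIBD: block size k = 3, λ = 1.
Replication: r(k − 1) = λ(v − 1) ⇒ r·2 = 2553 − 1 = 2552 ⇒ r = 1276.
Block count: b = v(v − 1)/6 = 2553·2552/6 = 6515256/6 = 1085876.
(Check via bk = vr: 1085876·3 = 3257628 = 2553·1276 = 3257628 ✓.)

r = 1276, b = 1085876.


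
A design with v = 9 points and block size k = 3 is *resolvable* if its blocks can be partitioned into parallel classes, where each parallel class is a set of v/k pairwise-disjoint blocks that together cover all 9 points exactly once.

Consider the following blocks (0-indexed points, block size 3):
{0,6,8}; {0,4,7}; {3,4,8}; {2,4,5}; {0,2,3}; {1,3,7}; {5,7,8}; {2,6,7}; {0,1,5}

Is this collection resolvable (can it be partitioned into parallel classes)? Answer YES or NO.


v = 9, block size k = 3, number of blocks = 9.
For resolvability, blocks must partition into parallel classes of size v/k = 3.
Total blocks must therefore be a multiple of 3: 9 = 3·3 + 0 ⇒ divisible ✓.
Consider block {0,4,7}. It intersects every other block in the collection, so no parallel class of size 3 can contain it.
Since every block must belong to some parallel class in a resolution, the collection cannot be partitioned into parallel classes.
Resolvable? NO.

NO


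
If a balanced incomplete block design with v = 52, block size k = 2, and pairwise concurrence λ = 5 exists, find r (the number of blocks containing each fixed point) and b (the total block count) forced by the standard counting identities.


Any 2-(v, k, λ) BIBD satisfies two necessary conditions:
  (i)  Each point sits in r blocks, and counting incidences through any fixed point gives r(k − 1) = λ(v − 1), so r = λ(v − 1)/(k − 1).
  (ii) Total incidences bk = vr, so b = vr/k.
Step 1: r = λ(v − 1)/(k − 1) = 5·(52 − 1)/(2 − 1) = 5·51/1 = 255/1 = 255.
Step 2: b = vr/k = 52·255/2 = 13260/2 = 6630.
Check integrality: r = 255 ∈ Z ✓, b = 6630 ∈ Z ✓.
(These identities are necessary conditions: they determine r and b for any design with these parameters, but do not by themselves prove that one exists.)

r = 255, b = 6630.


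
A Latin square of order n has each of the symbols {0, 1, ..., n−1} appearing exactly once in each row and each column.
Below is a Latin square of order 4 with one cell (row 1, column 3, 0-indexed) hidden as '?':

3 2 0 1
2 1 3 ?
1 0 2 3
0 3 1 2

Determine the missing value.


Row 1 contains symbols [1, 2, 3] — missing [0].
Column 3 contains symbols [1, 2, 3] — missing [0].
The missing symbol must appear in both missing sets; intersection = [0].
Therefore the hidden value is 0.

Missing value = 0.


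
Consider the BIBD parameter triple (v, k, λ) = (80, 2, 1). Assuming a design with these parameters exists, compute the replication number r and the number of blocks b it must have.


Any 2-(v, k, λ) BIBD satisfies two necessary conditions:
  (i)  Each point sits in r blocks, and counting incidences through any fixed point gives r(k − 1) = λ(v − 1), so r = λ(v − 1)/(k − 1).
  (ii) Total incidences bk = vr, so b = vr/k.
Step 1: r = λ(v − 1)/(k − 1) = 1·(80 − 1)/(2 − 1) = 1·79/1 = 79/1 = 79.
Step 2: b = vr/k = 80·79/2 = 6320/2 = 3160.
Check integrality: r = 79 ∈ Z ✓, b = 3160 ∈ Z ✓.
(These identities are necessary conditions: they determine r and b for any design with these parameters, but do not by themselves prove that one exists.)

r = 79, b = 3160.


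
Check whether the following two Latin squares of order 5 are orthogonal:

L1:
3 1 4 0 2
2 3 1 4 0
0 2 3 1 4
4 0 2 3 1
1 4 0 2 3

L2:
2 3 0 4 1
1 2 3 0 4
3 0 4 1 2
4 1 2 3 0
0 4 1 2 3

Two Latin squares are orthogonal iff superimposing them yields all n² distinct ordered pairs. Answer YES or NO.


Form the n² = 25 superimposed pairs (L1[i][j], L2[i][j]), row by row (rows and columns indexed from 0):
row 0: (3,2) (1,3) (4,0) (0,4) (2,1)
row 1: (2,1) (3,2) (1,3) (4,0) (0,4)
row 2: (0,3) (2,0) (3,4) (1,1) (4,2)
row 3: (4,4) (0,1) (2,2) (3,3) (1,0)
row 4: (1,0) (4,4) (0,1) (2,2) (3,3)
Orthogonality requires all 25 pairs distinct.
But the pair (2,1) repeats: cell (0,4) has L1 = 2, L2 = 1, and cell (1,0) has L1 = 2, L2 = 1.
A repeated pair means some other pair never occurs (only 15 distinct pairs out of 25), so the squares are not orthogonal.
Conclusion: NO.

NO


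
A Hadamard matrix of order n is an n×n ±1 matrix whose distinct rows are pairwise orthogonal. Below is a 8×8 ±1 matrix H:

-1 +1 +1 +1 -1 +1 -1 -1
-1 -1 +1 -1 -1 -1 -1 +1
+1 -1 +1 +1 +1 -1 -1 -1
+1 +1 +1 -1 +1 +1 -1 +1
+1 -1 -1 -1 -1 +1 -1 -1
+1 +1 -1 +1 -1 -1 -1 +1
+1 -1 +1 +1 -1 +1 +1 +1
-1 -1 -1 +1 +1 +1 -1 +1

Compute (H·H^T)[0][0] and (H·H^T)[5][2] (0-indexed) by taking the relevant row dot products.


Row 0 of H: [-1, 1, 1, 1, -1, 1, -1, -1].
Row 2 of H: [1, -1, 1, 1, 1, -1, -1, -1].
Row 5 of H: [1, 1, -1, 1, -1, -1, -1, 1].
(H·H^T)[0][0] = Σ_j H[0][j]·H[0][j] = (-1)² + (1)² + (1)² + (1)² + (-1)² + (1)² + (-1)² + (-1)² = 1 + 1 + 1 + 1 + 1 + 1 + 1 + 1 = 8.
(H·H^T)[5][2] = Σ_j H[5][j]·H[2][j] = (1)·(1) + (1)·(-1) + (-1)·(1) + (1)·(1) + (-1)·(1) + (-1)·(-1) + (-1)·(-1) + (1)·(-1) = 1 + -1 + -1 + 1 + -1 + 1 + 1 + -1 = 0.
So rows 5 and 2 are orthogonal; the diagonal entry equals n = 8.

(0,0) entry = 8; (5,2) entry = 0.


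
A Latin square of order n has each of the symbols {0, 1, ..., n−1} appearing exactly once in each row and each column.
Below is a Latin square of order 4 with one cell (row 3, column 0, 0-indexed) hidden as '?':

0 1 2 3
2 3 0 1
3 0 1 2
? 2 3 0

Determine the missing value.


Row 3 contains symbols [0, 2, 3] — missing [1].
Column 0 contains symbols [0, 2, 3] — missing [1].
The missing symbol must appear in both missing sets; intersection = [1].
Therefore the hidden value is 1.

Missing value = 1.


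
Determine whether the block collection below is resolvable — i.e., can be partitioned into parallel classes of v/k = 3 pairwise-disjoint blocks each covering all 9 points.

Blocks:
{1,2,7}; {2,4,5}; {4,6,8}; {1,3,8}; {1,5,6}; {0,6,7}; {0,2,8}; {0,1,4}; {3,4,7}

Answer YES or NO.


v = 9, block size k = 3, number of blocks = 9.
For resolvability, blocks must partition into parallel classes of size v/k = 3.
Total blocks must therefore be a multiple of 3: 9 = 3·3 + 0 ⇒ divisible ✓.
Consider block {1,2,7}. The only other block(s) in the collection disjoint from it are {4,6,8} — just 1 block(s). Any parallel class containing {1,2,7} would need 2 other blocks each disjoint from it, so no parallel class of size 3 can contain {1,2,7}.
Since every block must belong to some parallel class in a resolution, the collection cannot be partitioned into parallel classes.
Resolvable? NO.

NO


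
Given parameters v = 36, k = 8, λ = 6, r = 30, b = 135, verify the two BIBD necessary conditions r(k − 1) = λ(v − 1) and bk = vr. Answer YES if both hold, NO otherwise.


Condition (i): r(k − 1) = 30·7 = 210; λ(v − 1) = 6·35 = 210. Match? YES.
Condition (ii): bk = 135·8 = 1080; vr = 36·30 = 1080. Match? YES.
Both conditions hold? YES.

YES


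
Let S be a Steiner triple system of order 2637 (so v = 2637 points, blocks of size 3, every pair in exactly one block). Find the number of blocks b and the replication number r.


An STS(v) is a 2-(v, 3, 1) BIBD: block size k = 3, λ = 1.
Replication: r(k − 1) = λ(v − 1) ⇒ r·2 = 2637 − 1 = 2636 ⇒ r = 1318.
Block count: b = v(v − 1)/6 = 2637·2636/6 = 6951132/6 = 1158522.
(Check via bk = vr: 1158522·3 = 3475566 = 2637·1318 = 3475566 ✓.)

r = 1318, b = 1158522.


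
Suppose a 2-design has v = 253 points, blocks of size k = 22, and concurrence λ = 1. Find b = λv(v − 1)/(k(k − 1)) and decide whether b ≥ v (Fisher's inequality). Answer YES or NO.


r = λ(v − 1)/(k − 1) = 1·252/21 = 12.
b = vr/k = 253·12/22 = 138.
Fisher's inequality: b ≥ v ⇔ 138 ≥ 253? NO.

NO


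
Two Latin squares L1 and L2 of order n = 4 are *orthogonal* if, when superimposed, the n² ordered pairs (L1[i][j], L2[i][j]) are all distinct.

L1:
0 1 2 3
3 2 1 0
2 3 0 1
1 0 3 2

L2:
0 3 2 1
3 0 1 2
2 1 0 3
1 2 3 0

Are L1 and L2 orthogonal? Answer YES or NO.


Form the n² = 16 superimposed pairs (L1[i][j], L2[i][j]), row by row (rows and columns indexed from 0):
row 0: (0,0) (1,3) (2,2) (3,1)
row 1: (3,3) (2,0) (1,1) (0,2)
row 2: (2,2) (3,1) (0,0) (1,3)
row 3: (1,1) (0,2) (3,3) (2,0)
Orthogonality requires all 16 pairs distinct.
But the pair (2,2) repeats: cell (0,2) has L1 = 2, L2 = 2, and cell (2,0) has L1 = 2, L2 = 2.
A repeated pair means some other pair never occurs (only 8 distinct pairs out of 16), so the squares are not orthogonal.
Conclusion: NO.

NO


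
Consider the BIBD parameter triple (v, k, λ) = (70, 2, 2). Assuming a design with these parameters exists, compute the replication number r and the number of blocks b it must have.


Any 2-(v, k, λ) BIBD satisfies two necessary conditions:
  (i)  Each point sits in r blocks, and counting incidences through any fixed point gives r(k − 1) = λ(v − 1), so r = λ(v − 1)/(k − 1).
  (ii) Total incidences bk = vr, so b = vr/k.
Step 1: r = λ(v − 1)/(k − 1) = 2·(70 − 1)/(2 − 1) = 2·69/1 = 138/1 = 138.
Step 2: b = vr/k = 70·138/2 = 9660/2 = 4830.
Check integrality: r = 138 ∈ Z ✓, b = 4830 ∈ Z ✓.
(These identities are necessary conditions: they determine r and b for any design with these parameters, but do not by themselves prove that one exists.)

r = 138, b = 4830.


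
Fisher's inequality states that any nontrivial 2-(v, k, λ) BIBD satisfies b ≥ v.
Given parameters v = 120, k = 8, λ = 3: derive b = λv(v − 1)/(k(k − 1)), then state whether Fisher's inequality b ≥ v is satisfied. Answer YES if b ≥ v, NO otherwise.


b = λv(v − 1)/(k(k − 1)) = 3·120·119/(8·7) = 42840/56 = 765.
Compare with v = 120: b ≥ v, so Fisher's inequality holds.

YES


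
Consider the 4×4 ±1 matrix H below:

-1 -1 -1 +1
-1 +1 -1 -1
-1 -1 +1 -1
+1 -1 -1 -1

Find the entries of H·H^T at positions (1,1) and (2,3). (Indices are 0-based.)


Row 1 of H: [-1, 1, -1, -1].
Row 2 of H: [-1, -1, 1, -1].
Row 3 of H: [1, -1, -1, -1].
(H·H^T)[1][1] = Σ_j H[1][j]·H[1][j] = (-1)² + (1)² + (-1)² + (-1)² = 1 + 1 + 1 + 1 = 4.
(H·H^T)[2][3] = Σ_j H[2][j]·H[3][j] = (-1)·(1) + (-1)·(-1) + (1)·(-1) + (-1)·(-1) = -1 + 1 + -1 + 1 = 0.
So rows 2 and 3 are orthogonal; the diagonal entry equals n = 4.

(1,1) entry = 4; (2,3) entry = 0.


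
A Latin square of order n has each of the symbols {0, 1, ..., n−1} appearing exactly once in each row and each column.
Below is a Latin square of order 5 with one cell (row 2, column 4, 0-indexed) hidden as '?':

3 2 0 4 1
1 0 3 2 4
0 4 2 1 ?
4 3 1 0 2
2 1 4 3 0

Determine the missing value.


Row 2 contains symbols [0, 1, 2, 4] — missing [3].
Column 4 contains symbols [0, 1, 2, 4] — missing [3].
The missing symbol must appear in both missing sets; intersection = [3].
Therefore the hidden value is 3.

Missing value = 3.


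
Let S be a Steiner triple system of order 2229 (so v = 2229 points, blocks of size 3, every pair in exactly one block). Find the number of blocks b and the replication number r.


An STS(v) is a 2-(v, 3, 1) BIBD: block size k = 3, λ = 1.
Replication: r(k − 1) = λ(v − 1) ⇒ r·2 = 2229 − 1 = 2228 ⇒ r = 1114.
Block count: b = v(v − 1)/6 = 2229·2228/6 = 4966212/6 = 827702.
(Check via bk = vr: 827702·3 = 2483106 = 2229·1114 = 2483106 ✓.)

r = 1114, b = 827702.


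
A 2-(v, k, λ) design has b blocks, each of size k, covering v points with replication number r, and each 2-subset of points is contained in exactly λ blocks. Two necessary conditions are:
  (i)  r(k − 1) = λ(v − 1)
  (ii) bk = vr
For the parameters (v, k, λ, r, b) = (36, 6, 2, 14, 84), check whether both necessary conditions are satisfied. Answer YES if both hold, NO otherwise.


Condition (i): r(k − 1) = 14·5 = 70; λ(v − 1) = 2·35 = 70. Match? YES.
Condition (ii): bk = 84·6 = 504; vr = 36·14 = 504. Match? YES.
Both conditions hold? YES.

YES


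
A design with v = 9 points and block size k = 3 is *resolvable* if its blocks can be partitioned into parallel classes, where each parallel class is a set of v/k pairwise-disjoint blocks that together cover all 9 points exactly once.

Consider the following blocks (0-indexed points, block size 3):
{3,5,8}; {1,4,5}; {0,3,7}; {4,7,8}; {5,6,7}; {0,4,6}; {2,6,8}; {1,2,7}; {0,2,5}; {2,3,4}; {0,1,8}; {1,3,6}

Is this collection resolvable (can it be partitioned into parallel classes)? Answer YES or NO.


v = 9, block size k = 3, number of blocks = 12.
For resolvability, blocks must partition into parallel classes of size v/k = 3.
Total blocks must therefore be a multiple of 3: 12 = 3·4 + 0 ⇒ divisible ✓.
Greedy packing gives 4 candidate class(es). Each should be a full parallel class (size 3, covers all 9 points).
  Class 1 (3 blocks): {3,5,8}; {0,4,6}; {1,2,7}. Points covered: [0, 1, 2, 3, 4, 5, 6, 7, 8].
  Class 2 (3 blocks): {1,4,5}; {0,3,7}; {2,6,8}. Points covered: [0, 1, 2, 3, 4, 5, 6, 7, 8].
  Class 3 (3 blocks): {4,7,8}; {0,2,5}; {1,3,6}. Points covered: [0, 1, 2, 3, 4, 5, 6, 7, 8].
  Class 4 (3 blocks): {5,6,7}; {2,3,4}; {0,1,8}. Points covered: [0, 1, 2, 3, 4, 5, 6, 7, 8].
All classes full (size 3)? YES. All classes cover every point? YES.
Resolvable? YES.

YES


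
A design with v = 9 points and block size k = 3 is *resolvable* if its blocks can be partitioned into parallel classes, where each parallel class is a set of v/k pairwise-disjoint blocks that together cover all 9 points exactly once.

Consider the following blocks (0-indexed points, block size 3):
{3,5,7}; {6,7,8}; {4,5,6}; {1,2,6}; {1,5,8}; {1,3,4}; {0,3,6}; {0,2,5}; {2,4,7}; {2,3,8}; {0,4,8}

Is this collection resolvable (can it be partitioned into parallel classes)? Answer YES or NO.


v = 9, block size k = 3, number of blocks = 11.
For resolvability, blocks must partition into parallel classes of size v/k = 3.
Total blocks must therefore be a multiple of 3: 11 = 3·3 + 2 ⇒ not divisible ✗.
Resolvable? NO.

NO


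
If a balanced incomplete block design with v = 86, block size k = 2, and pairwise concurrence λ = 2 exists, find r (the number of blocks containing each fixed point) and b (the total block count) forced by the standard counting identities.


Any 2-(v, k, λ) BIBD satisfies two necessary conditions:
  (i)  Each point sits in r blocks, and counting incidences through any fixed point gives r(k − 1) = λ(v − 1), so r = λ(v − 1)/(k − 1).
  (ii) Total incidences bk = vr, so b = vr/k.
Step 1: r = λ(v − 1)/(k − 1) = 2·(86 − 1)/(2 − 1) = 2·85/1 = 170/1 = 170.
Step 2: b = vr/k = 86·170/2 = 14620/2 = 7310.
Check integrality: r = 170 ∈ Z ✓, b = 7310 ∈ Z ✓.
(These identities are necessary conditions: they determine r and b for any design with these parameters, but do not by themselves prove that one exists.)

r = 170, b = 7310.


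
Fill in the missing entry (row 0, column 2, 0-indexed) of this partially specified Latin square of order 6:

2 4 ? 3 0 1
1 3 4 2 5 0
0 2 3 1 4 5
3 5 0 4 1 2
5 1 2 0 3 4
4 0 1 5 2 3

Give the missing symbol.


Row 0 contains symbols [0, 1, 2, 3, 4] — missing [5].
Column 2 contains symbols [0, 1, 2, 3, 4] — missing [5].
The missing symbol must appear in both missing sets; intersection = [5].
Therefore the hidden value is 5.

Missing value = 5.


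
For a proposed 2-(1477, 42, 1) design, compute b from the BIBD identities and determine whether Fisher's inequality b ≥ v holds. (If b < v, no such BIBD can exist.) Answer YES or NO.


r = λ(v − 1)/(k − 1) = 1·1476/41 = 36.
b = vr/k = 1477·36/42 = 1266.
Fisher's inequality: b ≥ v ⇔ 1266 ≥ 1477? NO.

NO


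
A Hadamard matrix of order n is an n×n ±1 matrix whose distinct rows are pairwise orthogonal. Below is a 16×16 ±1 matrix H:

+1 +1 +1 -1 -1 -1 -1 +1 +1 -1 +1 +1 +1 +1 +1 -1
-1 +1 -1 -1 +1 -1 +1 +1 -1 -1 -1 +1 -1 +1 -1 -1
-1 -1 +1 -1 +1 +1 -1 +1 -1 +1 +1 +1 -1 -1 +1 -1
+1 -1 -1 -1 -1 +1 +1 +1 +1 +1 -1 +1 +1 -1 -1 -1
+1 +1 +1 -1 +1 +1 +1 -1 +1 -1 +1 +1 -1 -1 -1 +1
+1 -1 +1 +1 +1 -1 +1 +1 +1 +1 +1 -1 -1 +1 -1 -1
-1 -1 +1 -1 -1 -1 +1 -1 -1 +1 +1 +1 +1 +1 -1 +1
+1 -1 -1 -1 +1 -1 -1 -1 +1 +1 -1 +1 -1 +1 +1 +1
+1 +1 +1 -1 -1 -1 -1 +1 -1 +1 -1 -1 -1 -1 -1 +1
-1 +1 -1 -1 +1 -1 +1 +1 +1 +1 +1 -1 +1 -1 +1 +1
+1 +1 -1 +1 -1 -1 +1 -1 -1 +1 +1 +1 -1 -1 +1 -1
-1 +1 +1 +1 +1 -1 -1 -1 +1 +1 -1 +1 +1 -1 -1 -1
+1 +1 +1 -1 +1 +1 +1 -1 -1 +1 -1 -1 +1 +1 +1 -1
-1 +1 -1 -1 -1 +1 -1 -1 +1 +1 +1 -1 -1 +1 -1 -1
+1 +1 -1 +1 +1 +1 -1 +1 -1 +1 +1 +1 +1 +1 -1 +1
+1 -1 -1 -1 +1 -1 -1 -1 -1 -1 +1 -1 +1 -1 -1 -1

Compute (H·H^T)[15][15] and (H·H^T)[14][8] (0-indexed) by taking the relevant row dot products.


Row 8 of H: [1, 1, 1, -1, -1, -1, -1, 1, -1, 1, -1, -1, -1, -1, -1, 1].
Row 14 of H: [1, 1, -1, 1, 1, 1, -1, 1, -1, 1, 1, 1, 1, 1, -1, 1].
Row 15 of H: [1, -1, -1, -1, 1, -1, -1, -1, -1, -1, 1, -1, 1, -1, -1, -1].
(H·H^T)[15][15] = Σ_j H[15][j]·H[15][j] = (1)² + (-1)² + (-1)² + (-1)² + (1)² + (-1)² + (-1)² + (-1)² + (-1)² + (-1)² + (1)² + (-1)² + (1)² + (-1)² + (-1)² + (-1)² = 1 + 1 + 1 + 1 + 1 + 1 + 1 + 1 + 1 + 1 + 1 + 1 + 1 + 1 + 1 + 1 = 16.
(H·H^T)[14][8] = Σ_j H[14][j]·H[8][j] = (1)·(1) + (1)·(1) + (-1)·(1) + (1)·(-1) + (1)·(-1) + (1)·(-1) + (-1)·(-1) + (1)·(1) + (-1)·(-1) + (1)·(1) + (1)·(-1) + (1)·(-1) + (1)·(-1) + (1)·(-1) + (-1)·(-1) + (1)·(1) = 1 + 1 + -1 + -1 + -1 + -1 + 1 + 1 + 1 + 1 + -1 + -1 + -1 + -1 + 1 + 1 = 0.
So rows 14 and 8 are orthogonal; the diagonal entry equals n = 16.

(15,15) entry = 16; (14,8) entry = 0.
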